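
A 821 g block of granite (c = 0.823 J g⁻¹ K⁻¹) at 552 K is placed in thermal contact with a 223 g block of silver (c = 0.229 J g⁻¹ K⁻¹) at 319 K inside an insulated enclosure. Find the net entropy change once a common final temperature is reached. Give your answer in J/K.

ΔS_total = 6.12 J/K

Energy balance: T_f = (m₁c₁T₁ + m₂c₂T₂)/(m₁c₁ + m₂c₂) = 535.63 K.
ΔS₁ = m₁c₁ ln(T_f/T₁) = 675.683 × ln(535.63/552) = -20.344 J/K.
ΔS₂ = m₂c₂ ln(T_f/T₂) = 51.067 × ln(535.63/319) = 26.465 J/K.
ΔS_total = -20.344 + 26.465 = 6.12 J/K.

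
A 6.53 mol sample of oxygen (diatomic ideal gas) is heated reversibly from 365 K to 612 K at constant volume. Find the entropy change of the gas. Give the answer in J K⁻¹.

ΔS = 70.1 J/K

At constant volume, ΔS = nC_V ln(T₂/T₁) with C_V = 5R/2 = 20.79 J mol⁻¹ K⁻¹.
ΔS = 6.53 × 20.79 × ln(612/365) = 70.1 J/K.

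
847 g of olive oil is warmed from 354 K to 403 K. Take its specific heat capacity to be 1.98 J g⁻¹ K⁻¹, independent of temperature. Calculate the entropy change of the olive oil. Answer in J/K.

ΔS = 217 J/K

ΔS = ∫dQ_rev/T = m c ln(T₂/T₁) = 847 × 1.98 × ln(403/354) = 217 J/K.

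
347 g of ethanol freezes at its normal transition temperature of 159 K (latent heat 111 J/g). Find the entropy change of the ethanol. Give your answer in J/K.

ΔS = -242 J/K

Heat released by the substance: Q = −mL = −347 × 111 = −38517 J.
At constant T, ΔS = Q_rev/T = −38517 / 159 = -242 J/K.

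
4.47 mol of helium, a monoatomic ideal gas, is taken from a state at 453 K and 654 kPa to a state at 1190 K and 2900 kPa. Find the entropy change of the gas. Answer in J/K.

ΔS = 34.4 J/K

ΔS = nC_p ln(T₂/T₁) − nR ln(P₂/P₁), with C_p = 5R/2 = 20.79 J mol⁻¹ K⁻¹ for a monoatomic ideal gas.
ΔS = 4.47 × [20.79 × ln(1190/453) − 8.314 × ln(2900/654)] = 34.4 J/K.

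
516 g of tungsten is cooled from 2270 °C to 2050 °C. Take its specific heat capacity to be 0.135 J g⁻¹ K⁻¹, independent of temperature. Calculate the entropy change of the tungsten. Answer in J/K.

In kelvin: T₁ = 2543.15 K, T₂ = 2323.15 K. ΔS = ∫dQ_rev/T = m c ln(T₂/T₁) = 516 × 0.135 × ln(2323.15/2543.15) = -6.3 J/K.

ΔS = -6.3 J/K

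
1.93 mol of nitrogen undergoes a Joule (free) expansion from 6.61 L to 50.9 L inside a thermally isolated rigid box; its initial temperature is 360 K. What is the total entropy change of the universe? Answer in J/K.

ΔS_universe = 32.8 J/K

No heat is exchanged and no work is done, so the ideal-gas temperature stays constant.
Entropy is a state function; using a reversible isothermal path, ΔS_gas = nR ln(V₂/V₁) = 1.93 × 8.314 × ln(50.9/6.61) = 32.8 J/K.
The insulated surroundings exchange no heat, so ΔS_surr = 0 and ΔS_universe = ΔS_gas.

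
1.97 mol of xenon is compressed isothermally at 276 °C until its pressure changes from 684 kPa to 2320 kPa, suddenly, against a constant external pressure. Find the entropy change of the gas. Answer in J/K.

ΔS_gas = -20 J/K

Entropy is a state function, so ΔS_gas depends only on the end states.
For an isothermal ideal gas ΔS_gas = nR ln(P₁/P₂) = 1.97 × 8.314 × ln(684/2320) = -20 J/K.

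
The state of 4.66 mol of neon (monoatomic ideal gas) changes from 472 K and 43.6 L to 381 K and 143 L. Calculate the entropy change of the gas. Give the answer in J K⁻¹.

Entropy is a state function: ΔS = nC_V ln(T₂/T₁) + nR ln(V₂/V₁), with C_V = 3R/2 = 12.47 J mol⁻¹ K⁻¹ for a monoatomic ideal gas.
ΔS = 4.66 × [12.47 × ln(381/472) + 8.314 × ln(143/43.6)] = 33.6 J/K.

ΔS = 33.6 J/K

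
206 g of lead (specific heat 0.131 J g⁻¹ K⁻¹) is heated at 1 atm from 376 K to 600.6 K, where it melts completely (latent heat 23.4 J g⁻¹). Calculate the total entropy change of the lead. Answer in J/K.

ΔS = 20.7 J/K

Warming step: ΔS₁ = m c ln(T_tr/T_i) = 206 × 0.131 × ln(600.6/376) = 12.64 J/K.
Phase change: ΔS₂ = +mL/T_tr = 206 × 23.4 / 600.6 = 8.026 J/K.
ΔS_total = (12.64) + (8.026) = 20.7 J/K.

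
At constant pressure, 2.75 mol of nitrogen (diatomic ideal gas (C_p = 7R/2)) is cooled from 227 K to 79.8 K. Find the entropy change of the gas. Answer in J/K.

At constant pressure, ΔS = nC_p ln(T₂/T₁) with C_p = 7R/2 = 29.1 J mol⁻¹ K⁻¹.
ΔS = 2.75 × 29.1 × ln(79.8/227) = -83.7 J/K.

ΔS = -83.7 J/K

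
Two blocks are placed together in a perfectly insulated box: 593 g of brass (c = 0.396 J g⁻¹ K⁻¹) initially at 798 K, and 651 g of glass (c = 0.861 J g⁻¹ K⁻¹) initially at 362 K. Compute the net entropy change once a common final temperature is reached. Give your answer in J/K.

ΔS_total = 56.4 J/K

Energy balance: T_f = (m₁c₁T₁ + m₂c₂T₂)/(m₁c₁ + m₂c₂) = 490.73 K.
ΔS₁ = m₁c₁ ln(T_f/T₁) = 234.828 × ln(490.73/798) = -114.18 J/K.
ΔS₂ = m₂c₂ ln(T_f/T₂) = 560.511 × ln(490.73/362) = 170.54 J/K.
ΔS_total = -114.18 + 170.54 = 56.4 J/K.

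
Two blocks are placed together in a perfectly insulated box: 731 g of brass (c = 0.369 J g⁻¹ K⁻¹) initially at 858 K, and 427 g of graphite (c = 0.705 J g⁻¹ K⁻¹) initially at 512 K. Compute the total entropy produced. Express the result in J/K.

Energy balance: T_f = (m₁c₁T₁ + m₂c₂T₂)/(m₁c₁ + m₂c₂) = 675.51 K.
ΔS₁ = m₁c₁ ln(T_f/T₁) = 269.739 × ln(675.51/858) = -64.5 J/K.
ΔS₂ = m₂c₂ ln(T_f/T₂) = 301.035 × ln(675.51/512) = 83.43 J/K.
ΔS_total = -64.5 + 83.43 = 18.9 J/K.

ΔS_total = 18.9 J/K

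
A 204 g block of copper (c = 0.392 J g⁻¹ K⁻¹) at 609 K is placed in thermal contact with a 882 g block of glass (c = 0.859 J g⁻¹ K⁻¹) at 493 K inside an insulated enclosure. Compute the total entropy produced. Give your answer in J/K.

Energy balance: T_f = (m₁c₁T₁ + m₂c₂T₂)/(m₁c₁ + m₂c₂) = 504.07 K.
ΔS₁ = m₁c₁ ln(T_f/T₁) = 79.968 × ln(504.07/609) = -15.12 J/K.
ΔS₂ = m₂c₂ ln(T_f/T₂) = 757.638 × ln(504.07/493) = 16.83 J/K.
ΔS_total = -15.12 + 16.83 = 1.71 J/K.

ΔS_total = 1.71 J/K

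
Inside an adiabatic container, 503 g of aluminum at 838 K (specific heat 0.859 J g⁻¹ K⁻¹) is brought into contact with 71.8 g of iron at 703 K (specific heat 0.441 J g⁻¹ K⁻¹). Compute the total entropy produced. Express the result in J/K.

ΔS_total = 0.433 J/K

Energy balance: T_f = (m₁c₁T₁ + m₂c₂T₂)/(m₁c₁ + m₂c₂) = 828.78 K.
ΔS₁ = m₁c₁ ln(T_f/T₁) = 432.077 × ln(828.78/838) = -4.779 J/K.
ΔS₂ = m₂c₂ ln(T_f/T₂) = 31.6638 × ln(828.78/703) = 5.212 J/K.
ΔS_total = -4.779 + 5.212 = 0.433 J/K.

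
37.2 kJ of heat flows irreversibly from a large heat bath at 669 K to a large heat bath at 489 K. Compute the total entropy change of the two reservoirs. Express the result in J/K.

ΔS_total = 20.5 J/K

ΔS_hot = −Q/T_H = −37200/669 = -55.61 J/K and ΔS_cold = +Q/T_C = 37200/489 = 76.07 J/K.
ΔS_total = -55.61 + 76.07 = 20.5 J/K, positive as the second law requires.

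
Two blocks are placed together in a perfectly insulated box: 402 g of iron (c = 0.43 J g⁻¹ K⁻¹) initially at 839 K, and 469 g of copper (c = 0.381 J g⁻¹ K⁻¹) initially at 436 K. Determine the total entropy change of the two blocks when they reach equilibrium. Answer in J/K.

ΔS_total = 18.6 J/K

Energy balance: T_f = (m₁c₁T₁ + m₂c₂T₂)/(m₁c₁ + m₂c₂) = 634.16 K.
ΔS₁ = m₁c₁ ln(T_f/T₁) = 172.86 × ln(634.16/839) = -48.39 J/K.
ΔS₂ = m₂c₂ ln(T_f/T₂) = 178.689 × ln(634.16/436) = 66.95 J/K.
ΔS_total = -48.39 + 66.95 = 18.6 J/K.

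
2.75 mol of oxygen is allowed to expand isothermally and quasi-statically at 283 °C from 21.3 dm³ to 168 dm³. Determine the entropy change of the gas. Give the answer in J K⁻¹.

For an isothermal ideal gas ΔS_gas = nR ln(V₂/V₁) = 2.75 × 8.314 × ln(168/21.3) = 47.2 J/K.

ΔS_gas = 47.2 J/K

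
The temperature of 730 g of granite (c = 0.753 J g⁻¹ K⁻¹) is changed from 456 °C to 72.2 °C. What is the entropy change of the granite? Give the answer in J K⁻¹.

ΔS = -411 J/K

In kelvin: T₁ = 729.15 K, T₂ = 345.35 K. ΔS = ∫dQ_rev/T = m c ln(T₂/T₁) = 730 × 0.753 × ln(345.35/729.15) = -411 J/K.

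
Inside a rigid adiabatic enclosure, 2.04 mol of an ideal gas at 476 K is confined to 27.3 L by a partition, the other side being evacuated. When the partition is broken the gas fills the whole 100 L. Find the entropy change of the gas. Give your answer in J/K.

ΔS_gas = 22 J/K

For an ideal gas in free expansion Q = 0 and W = 0, so T is unchanged.
Entropy is a state function; using a reversible isothermal path, ΔS_gas = nR ln(V₂/V₁) = 2.04 × 8.314 × ln(100/27.3) = 22 J/K.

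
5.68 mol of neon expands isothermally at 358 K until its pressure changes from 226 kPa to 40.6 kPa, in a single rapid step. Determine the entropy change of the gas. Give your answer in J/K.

ΔS_gas = 81.1 J/K

Entropy is a state function, so ΔS_gas depends only on the end states.
For an isothermal ideal gas ΔS_gas = nR ln(P₁/P₂) = 5.68 × 8.314 × ln(226/40.6) = 81.1 J/K.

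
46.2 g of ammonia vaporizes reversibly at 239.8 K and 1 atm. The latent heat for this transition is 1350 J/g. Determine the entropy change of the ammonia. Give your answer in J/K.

ΔS = 260 J/K

Heat absorbed by the substance: Q = mL = 46.2 × 1350 = 62370 J.
At constant T, ΔS = Q_rev/T = 62370 / 239.8 = 260 J/K.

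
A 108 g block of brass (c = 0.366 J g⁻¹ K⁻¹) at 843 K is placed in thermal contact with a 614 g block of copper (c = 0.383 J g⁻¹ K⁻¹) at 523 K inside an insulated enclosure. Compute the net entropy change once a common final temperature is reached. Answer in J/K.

Energy balance: T_f = (m₁c₁T₁ + m₂c₂T₂)/(m₁c₁ + m₂c₂) = 569.05 K.
ΔS₁ = m₁c₁ ln(T_f/T₁) = 39.528 × ln(569.05/843) = -15.53 J/K.
ΔS₂ = m₂c₂ ln(T_f/T₂) = 235.162 × ln(569.05/523) = 19.84 J/K.
ΔS_total = -15.53 + 19.84 = 4.31 J/K.

ΔS_total = 4.31 J/K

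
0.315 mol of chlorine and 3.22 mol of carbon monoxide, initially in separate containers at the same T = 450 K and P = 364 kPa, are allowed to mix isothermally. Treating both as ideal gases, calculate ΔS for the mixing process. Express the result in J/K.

Mole fractions: x_A = 0.315/3.54 = 0.0891, x_B = 0.911.
ΔS_mix = −R(n_A ln x_A + n_B ln x_B) = −8.314 × (0.315 ln 0.0891 + 3.22 ln 0.911) = 8.83 J/K.

ΔS_mix = 8.83 J/K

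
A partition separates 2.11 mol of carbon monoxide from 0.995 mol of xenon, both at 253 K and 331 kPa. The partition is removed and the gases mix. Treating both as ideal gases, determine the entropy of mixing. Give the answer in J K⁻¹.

ΔS_mix = 16.2 J/K

Mole fractions: x_A = 2.11/3.1 = 0.68, x_B = 0.32.
ΔS_mix = −R(n_A ln x_A + n_B ln x_B) = −8.314 × (2.11 ln 0.68 + 0.995 ln 0.32) = 16.2 J/K.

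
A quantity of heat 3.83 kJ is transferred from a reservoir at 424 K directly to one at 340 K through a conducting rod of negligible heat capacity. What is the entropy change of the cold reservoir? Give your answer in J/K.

ΔS_cold = 11.3 J/K

The cold reservoir gains heat Q, so ΔS_cold = +Q/T_C = 3830/340 = 11.3 J/K.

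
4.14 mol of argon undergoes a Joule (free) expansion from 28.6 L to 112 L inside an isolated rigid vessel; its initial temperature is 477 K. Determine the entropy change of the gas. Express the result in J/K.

ΔS_gas = 47 J/K

No heat is exchanged and no work is done, so the ideal-gas temperature stays constant.
Entropy is a state function; using a reversible isothermal path, ΔS_gas = nR ln(V₂/V₁) = 4.14 × 8.314 × ln(112/28.6) = 47 J/K.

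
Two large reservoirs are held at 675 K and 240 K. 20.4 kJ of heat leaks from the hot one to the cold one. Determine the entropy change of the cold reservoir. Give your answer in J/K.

ΔS_cold = 85 J/K

The cold reservoir gains heat Q, so ΔS_cold = +Q/T_C = 20400/240 = 85 J/K.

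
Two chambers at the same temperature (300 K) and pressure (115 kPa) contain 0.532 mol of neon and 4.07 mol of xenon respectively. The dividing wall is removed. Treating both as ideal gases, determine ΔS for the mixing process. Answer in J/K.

Mole fractions: x_A = 0.532/4.6 = 0.116, x_B = 0.884.
ΔS_mix = −R(n_A ln x_A + n_B ln x_B) = −8.314 × (0.532 ln 0.116 + 4.07 ln 0.884) = 13.7 J/K.

ΔS_mix = 13.7 J/K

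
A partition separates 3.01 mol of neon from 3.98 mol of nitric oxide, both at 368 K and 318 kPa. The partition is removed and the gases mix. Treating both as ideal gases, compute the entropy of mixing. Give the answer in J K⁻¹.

Mole fractions: x_A = 3.01/6.99 = 0.431, x_B = 0.569.
ΔS_mix = −R(n_A ln x_A + n_B ln x_B) = −8.314 × (3.01 ln 0.431 + 3.98 ln 0.569) = 39.7 J/K.

ΔS_mix = 39.7 J/K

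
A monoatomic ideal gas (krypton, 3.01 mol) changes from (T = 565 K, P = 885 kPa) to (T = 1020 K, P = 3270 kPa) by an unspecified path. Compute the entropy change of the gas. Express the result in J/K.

ΔS = nC_p ln(T₂/T₁) − nR ln(P₂/P₁), with C_p = 5R/2 = 20.79 J mol⁻¹ K⁻¹ for a monoatomic ideal gas.
ΔS = 3.01 × [20.79 × ln(1020/565) − 8.314 × ln(3270/885)] = 4.25 J/K.

ΔS = 4.25 J/K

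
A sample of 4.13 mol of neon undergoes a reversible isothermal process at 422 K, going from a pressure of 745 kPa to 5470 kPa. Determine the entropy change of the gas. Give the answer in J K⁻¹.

For an isothermal ideal gas ΔS_gas = nR ln(P₁/P₂) = 4.13 × 8.314 × ln(745/5470) = -68.5 J/K.

ΔS_gas = -68.5 J/K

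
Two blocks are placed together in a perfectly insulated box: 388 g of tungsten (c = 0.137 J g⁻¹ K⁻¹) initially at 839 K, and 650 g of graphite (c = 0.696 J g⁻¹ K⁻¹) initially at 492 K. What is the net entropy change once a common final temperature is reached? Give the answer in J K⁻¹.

Energy balance: T_f = (m₁c₁T₁ + m₂c₂T₂)/(m₁c₁ + m₂c₂) = 528.48 K.
ΔS₁ = m₁c₁ ln(T_f/T₁) = 53.156 × ln(528.48/839) = -24.57 J/K.
ΔS₂ = m₂c₂ ln(T_f/T₂) = 452.4 × ln(528.48/492) = 32.36 J/K.
ΔS_total = -24.57 + 32.36 = 7.79 J/K.

ΔS_total = 7.79 J/K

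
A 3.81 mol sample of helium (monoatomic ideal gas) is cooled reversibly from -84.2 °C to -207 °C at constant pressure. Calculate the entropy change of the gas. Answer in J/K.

In kelvin: T₁ = 188.95 K, T₂ = 66.15 K. At constant pressure, ΔS = nC_p ln(T₂/T₁) with C_p = 5R/2 = 20.79 J mol⁻¹ K⁻¹.
ΔS = 3.81 × 20.79 × ln(66.15/188.95) = -83.1 J/K.

ΔS = -83.1 J/K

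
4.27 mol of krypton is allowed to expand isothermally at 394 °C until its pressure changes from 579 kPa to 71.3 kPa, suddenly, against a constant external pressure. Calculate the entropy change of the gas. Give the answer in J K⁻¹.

ΔS_gas = 74.4 J/K

Entropy is a state function, so ΔS_gas depends only on the end states.
For an isothermal ideal gas ΔS_gas = nR ln(P₁/P₂) = 4.27 × 8.314 × ln(579/71.3) = 74.4 J/K.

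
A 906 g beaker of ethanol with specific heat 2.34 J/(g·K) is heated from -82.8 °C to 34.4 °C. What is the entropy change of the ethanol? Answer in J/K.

In kelvin: T₁ = 190.35 K, T₂ = 307.55 K. ΔS = ∫dQ_rev/T = m c ln(T₂/T₁) = 906 × 2.34 × ln(307.55/190.35) = 1020 J/K.

ΔS = 1020 J/K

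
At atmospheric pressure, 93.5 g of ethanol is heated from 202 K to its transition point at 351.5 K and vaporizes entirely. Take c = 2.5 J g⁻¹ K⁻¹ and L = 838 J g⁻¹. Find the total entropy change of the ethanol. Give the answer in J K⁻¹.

ΔS = 352 J/K

Warming step: ΔS₁ = m c ln(T_tr/T_i) = 93.5 × 2.5 × ln(351.5/202) = 129.5 J/K.
Phase change: ΔS₂ = +mL/T_tr = 93.5 × 838 / 351.5 = 222.9 J/K.
ΔS_total = (129.5) + (222.9) = 352 J/K.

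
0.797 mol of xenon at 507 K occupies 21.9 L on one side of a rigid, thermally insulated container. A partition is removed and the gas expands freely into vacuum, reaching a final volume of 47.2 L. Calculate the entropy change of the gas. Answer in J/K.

No heat is exchanged and no work is done, so the ideal-gas temperature stays constant.
Entropy is a state function; using a reversible isothermal path, ΔS_gas = nR ln(V₂/V₁) = 0.797 × 8.314 × ln(47.2/21.9) = 5.09 J/K.

ΔS_gas = 5.09 J/K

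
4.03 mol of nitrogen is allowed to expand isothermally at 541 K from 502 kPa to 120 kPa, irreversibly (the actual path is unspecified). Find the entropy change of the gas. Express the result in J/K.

Entropy is a state function, so ΔS_gas depends only on the end states.
For an isothermal ideal gas ΔS_gas = nR ln(P₁/P₂) = 4.03 × 8.314 × ln(502/120) = 47.9 J/K.

ΔS_gas = 47.9 J/K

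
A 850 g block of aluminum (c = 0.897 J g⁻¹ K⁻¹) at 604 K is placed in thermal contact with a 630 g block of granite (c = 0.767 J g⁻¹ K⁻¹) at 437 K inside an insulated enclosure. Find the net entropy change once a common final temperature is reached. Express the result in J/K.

Energy balance: T_f = (m₁c₁T₁ + m₂c₂T₂)/(m₁c₁ + m₂c₂) = 539.22 K.
ΔS₁ = m₁c₁ ln(T_f/T₁) = 762.45 × ln(539.22/604) = -86.5 J/K.
ΔS₂ = m₂c₂ ln(T_f/T₂) = 483.21 × ln(539.22/437) = 101.6 J/K.
ΔS_total = -86.5 + 101.6 = 15.1 J/K.

ΔS_total = 15.1 J/K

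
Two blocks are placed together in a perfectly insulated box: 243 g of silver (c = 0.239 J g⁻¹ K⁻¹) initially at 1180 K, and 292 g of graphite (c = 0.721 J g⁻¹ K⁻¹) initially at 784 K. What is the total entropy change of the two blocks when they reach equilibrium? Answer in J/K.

ΔS_total = 4.1 J/K

Energy balance: T_f = (m₁c₁T₁ + m₂c₂T₂)/(m₁c₁ + m₂c₂) = 869.62 K.
ΔS₁ = m₁c₁ ln(T_f/T₁) = 58.077 × ln(869.62/1180) = -17.726 J/K.
ΔS₂ = m₂c₂ ln(T_f/T₂) = 210.532 × ln(869.62/784) = 21.821 J/K.
ΔS_total = -17.726 + 21.821 = 4.1 J/K.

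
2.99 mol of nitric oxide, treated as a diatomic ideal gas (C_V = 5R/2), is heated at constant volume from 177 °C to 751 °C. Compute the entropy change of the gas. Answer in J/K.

In kelvin: T₁ = 450.15 K, T₂ = 1024.15 K. At constant volume, ΔS = nC_V ln(T₂/T₁) with C_V = 5R/2 = 20.79 J mol⁻¹ K⁻¹.
ΔS = 2.99 × 20.79 × ln(1024.15/450.15) = 51.1 J/K.

ΔS = 51.1 J/K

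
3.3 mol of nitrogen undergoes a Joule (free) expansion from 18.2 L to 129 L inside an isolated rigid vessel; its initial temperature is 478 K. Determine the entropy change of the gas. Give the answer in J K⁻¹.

ΔS_gas = 53.7 J/K

No heat is exchanged and no work is done, so the ideal-gas temperature stays constant.
Entropy is a state function; using a reversible isothermal path, ΔS_gas = nR ln(V₂/V₁) = 3.3 × 8.314 × ln(129/18.2) = 53.7 J/K.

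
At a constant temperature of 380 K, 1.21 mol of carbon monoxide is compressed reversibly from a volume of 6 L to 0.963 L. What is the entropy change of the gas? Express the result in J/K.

ΔS_gas = -18.4 J/K

For an isothermal ideal gas ΔS_gas = nR ln(V₂/V₁) = 1.21 × 8.314 × ln(0.963/6) = -18.4 J/K.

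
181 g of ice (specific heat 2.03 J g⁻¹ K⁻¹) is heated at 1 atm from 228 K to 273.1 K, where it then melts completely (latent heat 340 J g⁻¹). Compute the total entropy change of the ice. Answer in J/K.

ΔS = 292 J/K

Warming step: ΔS₁ = m c ln(T_tr/T_i) = 181 × 2.03 × ln(273.1/228) = 66.32 J/K.
Phase change: ΔS₂ = +mL/T_tr = 181 × 340 / 273.1 = 225.3 J/K.
ΔS_total = (66.32) + (225.3) = 292 J/K.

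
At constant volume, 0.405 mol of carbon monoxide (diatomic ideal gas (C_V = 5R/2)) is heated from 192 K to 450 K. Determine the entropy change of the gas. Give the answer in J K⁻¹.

At constant volume, ΔS = nC_V ln(T₂/T₁) with C_V = 5R/2 = 20.79 J mol⁻¹ K⁻¹.
ΔS = 0.405 × 20.79 × ln(450/192) = 7.17 J/K.

ΔS = 7.17 J/K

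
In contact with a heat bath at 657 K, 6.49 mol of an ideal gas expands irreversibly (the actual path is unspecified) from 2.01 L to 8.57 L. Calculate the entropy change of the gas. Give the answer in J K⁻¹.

ΔS_gas = 78.2 J/K

Entropy is a state function, so ΔS_gas depends only on the end states.
For an isothermal ideal gas ΔS_gas = nR ln(V₂/V₁) = 6.49 × 8.314 × ln(8.57/2.01) = 78.2 J/K.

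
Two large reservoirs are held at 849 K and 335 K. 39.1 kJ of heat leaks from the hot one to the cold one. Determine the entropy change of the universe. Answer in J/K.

ΔS_hot = −Q/T_H = −39100/849 = -46.05 J/K and ΔS_cold = +Q/T_C = 39100/335 = 116.7 J/K.
ΔS_total = -46.05 + 116.7 = 70.7 J/K, positive as the second law requires.

ΔS_total = 70.7 J/K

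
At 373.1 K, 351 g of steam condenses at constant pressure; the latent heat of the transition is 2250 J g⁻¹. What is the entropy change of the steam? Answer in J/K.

ΔS = -2120 J/K

Heat released by the substance: Q = −mL = −351 × 2250 = −789750 J.
At constant T, ΔS = Q_rev/T = −789750 / 373.1 = -2120 J/K.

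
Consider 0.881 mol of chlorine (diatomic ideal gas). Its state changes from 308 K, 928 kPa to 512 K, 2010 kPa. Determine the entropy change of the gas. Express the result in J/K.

ΔS = nC_p ln(T₂/T₁) − nR ln(P₂/P₁), with C_p = 7R/2 = 29.1 J mol⁻¹ K⁻¹ for a diatomic ideal gas.
ΔS = 0.881 × [29.1 × ln(512/308) − 8.314 × ln(2010/928)] = 7.37 J/K.

ΔS = 7.37 J/K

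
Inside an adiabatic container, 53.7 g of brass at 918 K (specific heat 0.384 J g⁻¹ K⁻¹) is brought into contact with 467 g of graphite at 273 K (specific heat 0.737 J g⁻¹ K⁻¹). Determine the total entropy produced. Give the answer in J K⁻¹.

Energy balance: T_f = (m₁c₁T₁ + m₂c₂T₂)/(m₁c₁ + m₂c₂) = 309.46 K.
ΔS₁ = m₁c₁ ln(T_f/T₁) = 20.6208 × ln(309.46/918) = -22.42 J/K.
ΔS₂ = m₂c₂ ln(T_f/T₂) = 344.179 × ln(309.46/273) = 43.14 J/K.
ΔS_total = -22.42 + 43.14 = 20.7 J/K.

ΔS_total = 20.7 J/K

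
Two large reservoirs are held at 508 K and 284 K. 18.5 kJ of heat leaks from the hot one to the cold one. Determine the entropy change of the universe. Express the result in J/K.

ΔS_total = 28.7 J/K

ΔS_hot = −Q/T_H = −18500/508 = -36.42 J/K and ΔS_cold = +Q/T_C = 18500/284 = 65.14 J/K.
ΔS_total = -36.42 + 65.14 = 28.7 J/K, positive as the second law requires.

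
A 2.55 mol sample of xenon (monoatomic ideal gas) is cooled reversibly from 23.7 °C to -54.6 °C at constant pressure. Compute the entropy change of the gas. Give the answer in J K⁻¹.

ΔS = -16.2 J/K

In kelvin: T₁ = 296.85 K, T₂ = 218.55 K. At constant pressure, ΔS = nC_p ln(T₂/T₁) with C_p = 5R/2 = 20.79 J mol⁻¹ K⁻¹.
ΔS = 2.55 × 20.79 × ln(218.55/296.85) = -16.2 J/K.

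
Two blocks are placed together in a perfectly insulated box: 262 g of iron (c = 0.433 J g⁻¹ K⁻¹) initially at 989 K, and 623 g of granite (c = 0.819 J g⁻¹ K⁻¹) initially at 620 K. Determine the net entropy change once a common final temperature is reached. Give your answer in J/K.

Energy balance: T_f = (m₁c₁T₁ + m₂c₂T₂)/(m₁c₁ + m₂c₂) = 687.12 K.
ΔS₁ = m₁c₁ ln(T_f/T₁) = 113.446 × ln(687.12/989) = -41.32 J/K.
ΔS₂ = m₂c₂ ln(T_f/T₂) = 510.237 × ln(687.12/620) = 52.45 J/K.
ΔS_total = -41.32 + 52.45 = 11.1 J/K.

ΔS_total = 11.1 J/K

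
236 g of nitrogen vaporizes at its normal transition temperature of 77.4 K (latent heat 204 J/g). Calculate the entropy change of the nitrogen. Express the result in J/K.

ΔS = 622 J/K

Heat absorbed by the substance: Q = mL = 236 × 204 = 48144 J.
At constant T, ΔS = Q_rev/T = 48144 / 77.4 = 622 J/K.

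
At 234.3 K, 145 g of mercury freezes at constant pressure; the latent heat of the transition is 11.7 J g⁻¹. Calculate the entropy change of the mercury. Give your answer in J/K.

ΔS = -7.24 J/K

Heat released by the substance: Q = −mL = −145 × 11.7 = −1696.5 J.
At constant T, ΔS = Q_rev/T = −1696.5 / 234.3 = -7.24 J/K.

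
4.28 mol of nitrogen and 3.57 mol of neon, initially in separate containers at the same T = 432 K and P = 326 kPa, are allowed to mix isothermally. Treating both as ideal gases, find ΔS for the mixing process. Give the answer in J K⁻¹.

ΔS_mix = 45 J/K

Mole fractions: x_A = 4.28/7.85 = 0.545, x_B = 0.455.
ΔS_mix = −R(n_A ln x_A + n_B ln x_B) = −8.314 × (4.28 ln 0.545 + 3.57 ln 0.455) = 45 J/K.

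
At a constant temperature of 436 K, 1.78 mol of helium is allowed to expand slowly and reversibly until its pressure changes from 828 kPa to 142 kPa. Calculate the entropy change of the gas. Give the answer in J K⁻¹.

ΔS_gas = 26.1 J/K

For an isothermal ideal gas ΔS_gas = nR ln(P₁/P₂) = 1.78 × 8.314 × ln(828/142) = 26.1 J/K.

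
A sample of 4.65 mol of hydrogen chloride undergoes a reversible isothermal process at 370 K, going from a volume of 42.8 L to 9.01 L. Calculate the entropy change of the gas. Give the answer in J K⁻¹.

ΔS_gas = -60.2 J/K

For an isothermal ideal gas ΔS_gas = nR ln(V₂/V₁) = 4.65 × 8.314 × ln(9.01/42.8) = -60.2 J/K.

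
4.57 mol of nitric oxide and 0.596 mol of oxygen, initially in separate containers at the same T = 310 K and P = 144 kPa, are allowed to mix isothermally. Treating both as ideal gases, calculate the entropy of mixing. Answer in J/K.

Mole fractions: x_A = 4.57/5.17 = 0.885, x_B = 0.115.
ΔS_mix = −R(n_A ln x_A + n_B ln x_B) = −8.314 × (4.57 ln 0.885 + 0.596 ln 0.115) = 15.4 J/K.

ΔS_mix = 15.4 J/K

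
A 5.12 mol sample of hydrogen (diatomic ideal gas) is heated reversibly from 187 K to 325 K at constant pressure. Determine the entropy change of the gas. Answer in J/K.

At constant pressure, ΔS = nC_p ln(T₂/T₁) with C_p = 7R/2 = 29.1 J mol⁻¹ K⁻¹.
ΔS = 5.12 × 29.1 × ln(325/187) = 82.3 J/K.

ΔS = 82.3 J/K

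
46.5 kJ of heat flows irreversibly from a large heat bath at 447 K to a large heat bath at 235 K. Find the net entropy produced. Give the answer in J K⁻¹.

ΔS_total = 93.8 J/K

ΔS_hot = −Q/T_H = −46500/447 = -104.03 J/K and ΔS_cold = +Q/T_C = 46500/235 = 197.87 J/K.
ΔS_total = -104.03 + 197.87 = 93.8 J/K, positive as the second law requires.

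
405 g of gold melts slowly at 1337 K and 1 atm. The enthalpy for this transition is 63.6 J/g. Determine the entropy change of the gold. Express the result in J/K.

ΔS = 19.3 J/K

Heat absorbed by the substance: Q = mL = 405 × 63.6 = 25758 J.
At constant T, ΔS = Q_rev/T = 25758 / 1337 = 19.3 J/K.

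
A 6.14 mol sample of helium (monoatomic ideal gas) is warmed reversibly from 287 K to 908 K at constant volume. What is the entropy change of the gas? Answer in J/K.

At constant volume, ΔS = nC_V ln(T₂/T₁) with C_V = 3R/2 = 12.47 J mol⁻¹ K⁻¹.
ΔS = 6.14 × 12.47 × ln(908/287) = 88.2 J/K.

ΔS = 88.2 J/K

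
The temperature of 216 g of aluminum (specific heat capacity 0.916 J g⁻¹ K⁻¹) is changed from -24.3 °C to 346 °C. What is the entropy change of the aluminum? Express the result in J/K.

ΔS = 180 J/K

In kelvin: T₁ = 248.85 K, T₂ = 619.15 K. ΔS = ∫dQ_rev/T = m c ln(T₂/T₁) = 216 × 0.916 × ln(619.15/248.85) = 180 J/K.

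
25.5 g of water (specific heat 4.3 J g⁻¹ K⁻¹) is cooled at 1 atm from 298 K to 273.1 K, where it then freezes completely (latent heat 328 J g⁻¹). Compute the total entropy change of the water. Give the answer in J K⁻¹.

ΔS = -40.2 J/K

Cooling step: ΔS₁ = m c ln(T_tr/T_i) = 25.5 × 4.3 × ln(273.1/298) = -9.568 J/K.
Phase change: ΔS₂ = −mL/T_tr = −25.5 × 328 / 273.1 = -30.63 J/K.
ΔS_total = (-9.568) + (-30.63) = -40.2 J/K.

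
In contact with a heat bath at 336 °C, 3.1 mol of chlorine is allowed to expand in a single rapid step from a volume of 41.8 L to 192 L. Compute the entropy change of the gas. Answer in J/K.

ΔS_gas = 39.3 J/K

Entropy is a state function, so ΔS_gas depends only on the end states.
For an isothermal ideal gas ΔS_gas = nR ln(V₂/V₁) = 3.1 × 8.314 × ln(192/41.8) = 39.3 J/K.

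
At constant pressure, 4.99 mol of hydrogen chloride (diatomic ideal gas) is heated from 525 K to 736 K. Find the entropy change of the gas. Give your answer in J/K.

ΔS = 49.1 J/K

At constant pressure, ΔS = nC_p ln(T₂/T₁) with C_p = 7R/2 = 29.1 J mol⁻¹ K⁻¹.
ΔS = 4.99 × 29.1 × ln(736/525) = 49.1 J/K.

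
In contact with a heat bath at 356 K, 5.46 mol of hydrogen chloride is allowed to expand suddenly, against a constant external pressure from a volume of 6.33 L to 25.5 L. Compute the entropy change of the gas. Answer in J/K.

Entropy is a state function, so ΔS_gas depends only on the end states.
For an isothermal ideal gas ΔS_gas = nR ln(V₂/V₁) = 5.46 × 8.314 × ln(25.5/6.33) = 63.3 J/K.

ΔS_gas = 63.3 J/K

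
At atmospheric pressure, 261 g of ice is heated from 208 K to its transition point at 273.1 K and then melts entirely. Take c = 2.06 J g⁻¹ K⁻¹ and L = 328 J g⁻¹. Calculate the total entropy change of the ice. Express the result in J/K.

Warming step: ΔS₁ = m c ln(T_tr/T_i) = 261 × 2.06 × ln(273.1/208) = 146.4 J/K.
Phase change: ΔS₂ = +mL/T_tr = 261 × 328 / 273.1 = 313.5 J/K.
ΔS_total = (146.4) + (313.5) = 460 J/K.

ΔS = 460 J/K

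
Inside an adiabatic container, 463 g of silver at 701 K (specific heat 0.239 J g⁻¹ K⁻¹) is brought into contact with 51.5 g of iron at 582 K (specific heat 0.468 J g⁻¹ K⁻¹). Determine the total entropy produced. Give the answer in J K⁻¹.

Energy balance: T_f = (m₁c₁T₁ + m₂c₂T₂)/(m₁c₁ + m₂c₂) = 679.72 K.
ΔS₁ = m₁c₁ ln(T_f/T₁) = 110.657 × ln(679.72/701) = -3.412 J/K.
ΔS₂ = m₂c₂ ln(T_f/T₂) = 24.102 × ln(679.72/582) = 3.741 J/K.
ΔS_total = -3.412 + 3.741 = 0.329 J/K.

ΔS_total = 0.329 J/K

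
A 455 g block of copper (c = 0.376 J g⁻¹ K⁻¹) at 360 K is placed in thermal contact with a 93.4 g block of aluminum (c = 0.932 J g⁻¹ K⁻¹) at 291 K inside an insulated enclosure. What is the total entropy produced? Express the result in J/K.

Energy balance: T_f = (m₁c₁T₁ + m₂c₂T₂)/(m₁c₁ + m₂c₂) = 336.73 K.
ΔS₁ = m₁c₁ ln(T_f/T₁) = 171.08 × ln(336.73/360) = -11.4314 J/K.
ΔS₂ = m₂c₂ ln(T_f/T₂) = 87.0488 × ln(336.73/291) = 12.7058 J/K.
ΔS_total = -11.4314 + 12.7058 = 1.27 J/K.

ΔS_total = 1.27 J/K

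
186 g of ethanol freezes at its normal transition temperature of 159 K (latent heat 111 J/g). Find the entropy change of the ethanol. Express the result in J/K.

ΔS = -130 J/K

Heat released by the substance: Q = −mL = −186 × 111 = −20646 J.
At constant T, ΔS = Q_rev/T = −20646 / 159 = -130 J/K.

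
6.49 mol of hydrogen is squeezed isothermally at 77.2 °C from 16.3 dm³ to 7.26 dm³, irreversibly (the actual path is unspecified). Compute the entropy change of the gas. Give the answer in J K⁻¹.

Entropy is a state function, so ΔS_gas depends only on the end states.
For an isothermal ideal gas ΔS_gas = nR ln(V₂/V₁) = 6.49 × 8.314 × ln(7.26/16.3) = -43.6 J/K.

ΔS_gas = -43.6 J/K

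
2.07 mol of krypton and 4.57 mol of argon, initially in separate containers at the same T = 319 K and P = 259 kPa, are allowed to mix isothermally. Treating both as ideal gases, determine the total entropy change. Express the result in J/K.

ΔS_mix = 34.3 J/K

Mole fractions: x_A = 2.07/6.64 = 0.312, x_B = 0.688.
ΔS_mix = −R(n_A ln x_A + n_B ln x_B) = −8.314 × (2.07 ln 0.312 + 4.57 ln 0.688) = 34.3 J/K.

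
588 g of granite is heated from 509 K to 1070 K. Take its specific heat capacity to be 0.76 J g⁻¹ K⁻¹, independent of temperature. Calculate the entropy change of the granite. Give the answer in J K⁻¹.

ΔS = ∫dQ_rev/T = m c ln(T₂/T₁) = 588 × 0.76 × ln(1070/509) = 332 J/K.

ΔS = 332 J/K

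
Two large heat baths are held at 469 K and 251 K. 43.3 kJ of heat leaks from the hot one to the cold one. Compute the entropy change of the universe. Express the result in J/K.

ΔS_total = 80.2 J/K

ΔS_hot = −Q/T_H = −43300/469 = -92.32 J/K and ΔS_cold = +Q/T_C = 43300/251 = 172.5 J/K.
ΔS_total = -92.32 + 172.5 = 80.2 J/K, positive as the second law requires.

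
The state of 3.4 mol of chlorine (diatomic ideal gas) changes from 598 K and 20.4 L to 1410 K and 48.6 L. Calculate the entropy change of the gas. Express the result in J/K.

Entropy is a state function: ΔS = nC_V ln(T₂/T₁) + nR ln(V₂/V₁), with C_V = 5R/2 = 20.79 J mol⁻¹ K⁻¹ for a diatomic ideal gas.
ΔS = 3.4 × [20.79 × ln(1410/598) + 8.314 × ln(48.6/20.4)] = 85.2 J/K.

ΔS = 85.2 J/K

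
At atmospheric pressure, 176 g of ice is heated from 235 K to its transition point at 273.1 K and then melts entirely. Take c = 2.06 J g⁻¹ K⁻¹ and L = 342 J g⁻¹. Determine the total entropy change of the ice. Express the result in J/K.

Warming step: ΔS₁ = m c ln(T_tr/T_i) = 176 × 2.06 × ln(273.1/235) = 54.48 J/K.
Phase change: ΔS₂ = +mL/T_tr = 176 × 342 / 273.1 = 220.4 J/K.
ΔS_total = (54.48) + (220.4) = 275 J/K.

ΔS = 275 J/K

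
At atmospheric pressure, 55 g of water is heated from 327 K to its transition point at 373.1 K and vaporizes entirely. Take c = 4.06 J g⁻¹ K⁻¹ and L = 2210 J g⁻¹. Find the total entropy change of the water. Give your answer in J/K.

Warming step: ΔS₁ = m c ln(T_tr/T_i) = 55 × 4.06 × ln(373.1/327) = 29.45 J/K.
Phase change: ΔS₂ = +mL/T_tr = 55 × 2210 / 373.1 = 325.8 J/K.
ΔS_total = (29.45) + (325.8) = 355 J/K.

ΔS = 355 J/K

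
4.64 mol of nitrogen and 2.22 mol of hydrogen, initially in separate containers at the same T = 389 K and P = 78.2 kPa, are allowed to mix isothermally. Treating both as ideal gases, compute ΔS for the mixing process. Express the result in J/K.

ΔS_mix = 35.9 J/K

Mole fractions: x_A = 4.64/6.86 = 0.676, x_B = 0.324.
ΔS_mix = −R(n_A ln x_A + n_B ln x_B) = −8.314 × (4.64 ln 0.676 + 2.22 ln 0.324) = 35.9 J/K.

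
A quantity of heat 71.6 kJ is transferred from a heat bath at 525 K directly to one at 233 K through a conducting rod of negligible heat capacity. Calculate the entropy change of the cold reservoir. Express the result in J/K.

The cold reservoir gains heat Q, so ΔS_cold = +Q/T_C = 71600/233 = 307 J/K.

ΔS_cold = 307 J/K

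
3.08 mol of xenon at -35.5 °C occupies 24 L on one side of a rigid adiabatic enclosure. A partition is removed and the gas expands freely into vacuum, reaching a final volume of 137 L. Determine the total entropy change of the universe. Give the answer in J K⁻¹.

ΔS_universe = 44.6 J/K

No heat is exchanged and no work is done, so the ideal-gas temperature stays constant.
Entropy is a state function; using a reversible isothermal path, ΔS_gas = nR ln(V₂/V₁) = 3.08 × 8.314 × ln(137/24) = 44.6 J/K.
The insulated surroundings exchange no heat, so ΔS_surr = 0 and ΔS_universe = ΔS_gas.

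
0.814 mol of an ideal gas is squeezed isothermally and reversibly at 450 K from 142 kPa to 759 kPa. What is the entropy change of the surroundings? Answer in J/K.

For an isothermal ideal gas ΔS_gas = nR ln(P₁/P₂) = 0.814 × 8.314 × ln(142/759) = -11.3 J/K.
The process is reversible, so ΔS_surr = −ΔS_gas = 11.3 J/K and ΔS_universe = 0.

ΔS_surr = 11.3 J/K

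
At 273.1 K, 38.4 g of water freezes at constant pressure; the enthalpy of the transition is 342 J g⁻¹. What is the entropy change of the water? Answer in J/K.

ΔS = -48.1 J/K

Heat released by the substance: Q = −mL = −38.4 × 342 = −13132.8 J.
At constant T, ΔS = Q_rev/T = −13132.8 / 273.1 = -48.1 J/K.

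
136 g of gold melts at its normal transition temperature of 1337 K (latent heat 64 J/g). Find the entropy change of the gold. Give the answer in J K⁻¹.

ΔS = 6.51 J/K

Heat absorbed by the substance: Q = mL = 136 × 64 = 8704 J.
At constant T, ΔS = Q_rev/T = 8704 / 1337 = 6.51 J/K.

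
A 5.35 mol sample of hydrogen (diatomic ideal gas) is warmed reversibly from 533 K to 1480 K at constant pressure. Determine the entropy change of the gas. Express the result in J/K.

ΔS = 159 J/K

At constant pressure, ΔS = nC_p ln(T₂/T₁) with C_p = 7R/2 = 29.1 J mol⁻¹ K⁻¹.
ΔS = 5.35 × 29.1 × ln(1480/533) = 159 J/K.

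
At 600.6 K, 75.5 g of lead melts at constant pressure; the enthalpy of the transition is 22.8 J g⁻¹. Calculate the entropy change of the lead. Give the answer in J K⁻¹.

ΔS = 2.87 J/K

Heat absorbed by the substance: Q = mL = 75.5 × 22.8 = 1721.4 J.
At constant T, ΔS = Q_rev/T = 1721.4 / 600.6 = 2.87 J/K.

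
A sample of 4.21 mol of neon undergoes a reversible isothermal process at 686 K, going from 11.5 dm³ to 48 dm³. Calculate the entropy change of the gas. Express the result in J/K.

ΔS_gas = 50 J/K

For an isothermal ideal gas ΔS_gas = nR ln(V₂/V₁) = 4.21 × 8.314 × ln(48/11.5) = 50 J/K.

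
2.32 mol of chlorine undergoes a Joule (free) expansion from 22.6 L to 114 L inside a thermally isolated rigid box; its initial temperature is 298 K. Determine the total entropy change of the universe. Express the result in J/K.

No heat is exchanged and no work is done, so the ideal-gas temperature stays constant.
Entropy is a state function; using a reversible isothermal path, ΔS_gas = nR ln(V₂/V₁) = 2.32 × 8.314 × ln(114/22.6) = 31.2 J/K.
The insulated surroundings exchange no heat, so ΔS_surr = 0 and ΔS_universe = ΔS_gas.

ΔS_universe = 31.2 J/K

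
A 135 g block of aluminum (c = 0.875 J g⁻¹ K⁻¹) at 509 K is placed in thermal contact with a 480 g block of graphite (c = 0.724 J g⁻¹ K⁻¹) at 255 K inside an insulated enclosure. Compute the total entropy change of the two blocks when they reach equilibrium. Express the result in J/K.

Energy balance: T_f = (m₁c₁T₁ + m₂c₂T₂)/(m₁c₁ + m₂c₂) = 319.43 K.
ΔS₁ = m₁c₁ ln(T_f/T₁) = 118.125 × ln(319.43/509) = -55.03 J/K.
ΔS₂ = m₂c₂ ln(T_f/T₂) = 347.52 × ln(319.43/255) = 78.29 J/K.
ΔS_total = -55.03 + 78.29 = 23.3 J/K.

ΔS_total = 23.3 J/K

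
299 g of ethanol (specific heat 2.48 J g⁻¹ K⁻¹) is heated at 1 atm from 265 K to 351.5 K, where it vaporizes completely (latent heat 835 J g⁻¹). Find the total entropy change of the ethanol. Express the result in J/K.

Warming step: ΔS₁ = m c ln(T_tr/T_i) = 299 × 2.48 × ln(351.5/265) = 209.5 J/K.
Phase change: ΔS₂ = +mL/T_tr = 299 × 835 / 351.5 = 710.3 J/K.
ΔS_total = (209.5) + (710.3) = 920 J/K.

ΔS = 920 J/K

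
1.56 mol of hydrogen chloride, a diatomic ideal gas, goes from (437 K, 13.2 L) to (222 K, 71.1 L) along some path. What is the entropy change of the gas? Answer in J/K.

ΔS = -0.12 J/K

Entropy is a state function: ΔS = nC_V ln(T₂/T₁) + nR ln(V₂/V₁), with C_V = 5R/2 = 20.79 J mol⁻¹ K⁻¹ for a diatomic ideal gas.
ΔS = 1.56 × [20.79 × ln(222/437) + 8.314 × ln(71.1/13.2)] = -0.12 J/K.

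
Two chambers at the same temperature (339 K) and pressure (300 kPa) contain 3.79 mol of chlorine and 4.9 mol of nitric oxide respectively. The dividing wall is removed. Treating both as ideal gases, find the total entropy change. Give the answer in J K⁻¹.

Mole fractions: x_A = 3.79/8.69 = 0.436, x_B = 0.564.
ΔS_mix = −R(n_A ln x_A + n_B ln x_B) = −8.314 × (3.79 ln 0.436 + 4.9 ln 0.564) = 49.5 J/K.

ΔS_mix = 49.5 J/K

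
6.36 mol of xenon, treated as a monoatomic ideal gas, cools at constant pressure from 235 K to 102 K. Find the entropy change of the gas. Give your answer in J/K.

ΔS = -110 J/K

At constant pressure, ΔS = nC_p ln(T₂/T₁) with C_p = 5R/2 = 20.79 J mol⁻¹ K⁻¹.
ΔS = 6.36 × 20.79 × ln(102/235) = -110 J/K.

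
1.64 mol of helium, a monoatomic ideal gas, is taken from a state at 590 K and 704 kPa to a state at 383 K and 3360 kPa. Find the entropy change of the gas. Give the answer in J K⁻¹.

ΔS = nC_p ln(T₂/T₁) − nR ln(P₂/P₁), with C_p = 5R/2 = 20.79 J mol⁻¹ K⁻¹ for a monoatomic ideal gas.
ΔS = 1.64 × [20.79 × ln(383/590) − 8.314 × ln(3360/704)] = -36 J/K.

ΔS = -36 J/K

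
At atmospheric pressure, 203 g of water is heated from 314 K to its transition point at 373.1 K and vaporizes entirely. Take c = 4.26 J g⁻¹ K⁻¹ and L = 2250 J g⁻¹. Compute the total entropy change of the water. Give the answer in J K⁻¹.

Warming step: ΔS₁ = m c ln(T_tr/T_i) = 203 × 4.26 × ln(373.1/314) = 149.1 J/K.
Phase change: ΔS₂ = +mL/T_tr = 203 × 2250 / 373.1 = 1224 J/K.
ΔS_total = (149.1) + (1224) = 1370 J/K.

ΔS = 1370 J/K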